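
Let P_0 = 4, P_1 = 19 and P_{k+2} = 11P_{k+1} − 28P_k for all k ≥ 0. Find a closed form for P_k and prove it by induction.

Claim: P_k = 3·4^k + 7^k.

Base cases: P_0 = 4 and 3·4^0 + 7^0 = 4; P_1 = 19 and 3·4^1 + 7^1 = 19.
Assume P_j = 3·4^j + 7^j for all 0 ≤ j ≤ r, where r ≥ 1.
Then P_{r+1} = 11P_r − 28P_{r−1} = 11·(3·4^r + 7^r) − 28·(3·4^{r−1} + 7^{r−1}) = 3·(11·4 − 28)4^{r−1} + (11·7 − 28)7^{r−1} = 48·4^{r−1} + 49·7^{r−1} = 3·4^{r+1} + 7^{r+1}.
Hence P_k = 3·4^k + 7^k for every k ≥ 0, by strong induction.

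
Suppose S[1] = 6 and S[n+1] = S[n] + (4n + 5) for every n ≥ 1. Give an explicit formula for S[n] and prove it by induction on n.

Claim: S[n] = 2n^2 + 3n + 1.

Base case: S[1] = 6, and 2·1^2 + 3·1 + 1 = 6.
Assume S[r] = 2r^2 + 3r + 1.
Then S[r+1] = S[r] + (4r + 5) = (2r^2 + 3r + 1) + (4r + 5) = 2r^2 + 7r + 6,
and 2·(r+1)^2 + 3·(r+1) + 1 = 2r^2 + 7r + 6.
Hence S[n] = 2n^2 + 3n + 1 for every n ≥ 1, by induction.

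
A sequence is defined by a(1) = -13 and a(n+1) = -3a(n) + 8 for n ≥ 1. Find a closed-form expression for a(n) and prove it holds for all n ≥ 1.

Claim: a(n) = 5·(-3)^n + 2.

Base case: a(1) = -13, and 5·(-3)^1 + 2 = -15 + 2 = -13.
Assume a(r) = 5·(-3)^r + 2 for some r ≥ 1.
Then a(r+1) = -3a(r) + 8 = -3·(5·(-3)^r + 2) + 8 = -15·(-3)^r − 6 + 8 = 5·(-3)^{r+1} + 2.
So the formula holds for r+1, and by induction a(n) = 5·(-3)^n + 2 for all n ≥ 1.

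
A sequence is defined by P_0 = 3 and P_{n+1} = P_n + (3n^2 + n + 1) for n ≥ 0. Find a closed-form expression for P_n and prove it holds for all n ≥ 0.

Claim: P_n = n^3 − n^2 + n + 3.

Base case: P_0 = 3, and 0^3 − 0^2 + 0 + 3 = 3.
Assume P_r = r^3 − r^2 + r + 3.
Then P_{r+1} = P_r + (3r^2 + r + 1) = (r^3 − r^2 + r + 3) + (3r^2 + r + 1) = r^3 + 2r^2 + 2r + 4,
and (r+1)^3 − (r+1)^2 + (r+1) + 3 = r^3 + 2r^2 + 2r + 4.
By induction, P_n = n^3 − n^2 + n + 3 for all n ≥ 0.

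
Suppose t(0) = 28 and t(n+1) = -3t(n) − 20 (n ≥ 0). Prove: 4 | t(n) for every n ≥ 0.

Base case: t(0) = 28 = 4·7, so 4 | t(0).
Assume 4 | t(k), so t(k) = 4s for some integer s.
Then t(k+1) = -3t(k) − 20 = -3·(4s) − 20 = 4(-3s − 5), so 4 | t(k+1).
So the property holds for k+1, and by induction 4 | t(n) for all n ≥ 0.

4 | t(n)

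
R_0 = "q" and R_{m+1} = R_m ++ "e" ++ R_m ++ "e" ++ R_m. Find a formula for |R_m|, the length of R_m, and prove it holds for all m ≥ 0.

Claim: |R_m| = 2·3^m − 1.

Base case: |R_0| = 1, and 2·3^0 − 1 = 1.
Assume |R_j| = 2·3^j − 1.
Then |R_{j+1}| = 3|R_j| + 2 = 3(2·3^j − 1) + 2 = 2·3^{j+1} − 3 + 2 = 2·3^{j+1} − 1.
Hence |R_m| = 2·3^m − 1 for every m ≥ 0, by induction.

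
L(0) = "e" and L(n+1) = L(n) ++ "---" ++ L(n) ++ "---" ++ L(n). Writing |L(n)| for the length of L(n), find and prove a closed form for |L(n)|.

Claim: |L(n)| = 4·3^n − 3.

Base case: |L(0)| = 1, and 4·3^0 − 3 = 1.
Assume |L(k)| = 4·3^k − 3.
Then |L(k+1)| = 3|L(k)| + 6 = 3(4·3^k − 3) + 6 = 4·3^{k+1} − 9 + 6 = 4·3^{k+1} − 3.
Hence |L(n)| = 4·3^n − 3 for every n ≥ 0, by induction.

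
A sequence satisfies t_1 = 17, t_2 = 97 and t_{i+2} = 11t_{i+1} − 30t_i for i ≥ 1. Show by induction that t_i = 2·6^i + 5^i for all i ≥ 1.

Base cases: t_1 = 17 and 2·6^1 + 5^1 = 17; t_2 = 97 and 2·6^2 + 5^2 = 97.
Assume t_j = 2·6^j + 5^j for all 1 ≤ j ≤ k, where k ≥ 2.
Then t_{k+1} = 11t_k − 30t_{k−1} = 11·(2·6^k + 5^k) − 30·(2·6^{k−1} + 5^{k−1}) = 2·(11·6 − 30)6^{k−1} + (11·5 − 30)5^{k−1} = 72·6^{k−1} + 25·5^{k−1} = 2·6^{k+1} + 5^{k+1}.
By strong induction, t_i = 2·6^i + 5^i for all i ≥ 1.

t_i = 2·6^i + 5^i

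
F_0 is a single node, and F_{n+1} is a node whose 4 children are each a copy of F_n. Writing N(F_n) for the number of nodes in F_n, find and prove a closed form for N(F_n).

Claim: N(F_n) = (4^{n+1} − 1)/3.

Base case: N(F_0) = 1, and (4^{0+1} − 1)/3 = 1.
Assume N(F_m) = (4^{m+1} − 1)/3.
Then N(F_{m+1}) = 1 + 4N(F_m) = 1 + 4·(4^{m+1} − 1)/3 = 1 + (4^{m+2} − 4)/3 = (3 + 4^{m+2} − 4)/3 = (4^{m+2} − 1)/3.
Hence N(F_n) = (4^{n+1} − 1)/3 for every n ≥ 0, by induction.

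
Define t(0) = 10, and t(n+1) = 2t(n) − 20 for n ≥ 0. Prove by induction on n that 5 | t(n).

Base case: t(0) = 10 = 5·2, so 5 | t(0).
Assume 5 | t(r), so t(r) = 5s for some integer s.
Then t(r+1) = 2t(r) − 20 = 2·(5s) − 20 = 5(2s − 4), so 5 | t(r+1).
Hence 5 | t(n) for every n ≥ 0, by induction.

5 | t(n)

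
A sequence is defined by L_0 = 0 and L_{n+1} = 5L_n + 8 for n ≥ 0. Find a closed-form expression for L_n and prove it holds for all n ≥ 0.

Claim: L_n = 2·5^n − 2.

Base case: L_0 = 0, and 2·5^0 − 2 = 2 − 2 = 0.
Assume L_k = 2·5^k − 2 for some k ≥ 0.
Then L_{k+1} = 5L_k + 8 = 5·(2·5^k − 2) + 8 = 10·5^k − 10 + 8 = 2·5^{k+1} − 2.
This completes the inductive step, so L_n = 2·5^n − 2 for all n ≥ 0.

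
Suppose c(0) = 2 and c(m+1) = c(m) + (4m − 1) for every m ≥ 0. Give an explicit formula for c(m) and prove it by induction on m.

Claim: c(m) = 2m^2 − 3m + 2.

Base case: c(0) = 2, and 2·0^2 − 3·0 + 2 = 2.
Assume c(k) = 2k^2 − 3k + 2.
Then c(k+1) = c(k) + (4k − 1) = (2k^2 − 3k + 2) + (4k − 1) = 2k^2 + k + 1,
and 2·(k+1)^2 − 3·(k+1) + 2 = 2k^2 + k + 1.
By induction, c(m) = 2m^2 − 3m + 2 for all m ≥ 0.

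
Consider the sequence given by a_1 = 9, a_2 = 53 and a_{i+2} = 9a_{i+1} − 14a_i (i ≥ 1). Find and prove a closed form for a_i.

Claim: a_i = 2^i + 7^i.

Base cases: a_1 = 9 and 2^1 + 7^1 = 9; a_2 = 53 and 2^2 + 7^2 = 53.
Assume a_j = 2^j + 7^j for all 1 ≤ j ≤ k, where k ≥ 2.
Then a_{k+1} = 9a_k − 14a_{k−1} = 9·(2^k + 7^k) − 14·(2^{k−1} + 7^{k−1}) = (9·2 − 14)2^{k−1} + (9·7 − 14)7^{k−1} = 4·2^{k−1} + 49·7^{k−1} = 2^{k+1} + 7^{k+1}.
Hence a_i = 2^i + 7^i for every i ≥ 1, by strong induction.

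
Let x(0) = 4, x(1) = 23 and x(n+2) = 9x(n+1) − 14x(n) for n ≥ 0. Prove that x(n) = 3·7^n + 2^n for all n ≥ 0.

Base cases: x(0) = 4 and 3·7^0 + 2^0 = 4; x(1) = 23 and 3·7^1 + 2^1 = 23.
Assume x(j) = 3·7^j + 2^j for all 0 ≤ j ≤ k, where k ≥ 1.
Then x(k+1) = 9x(k) − 14x(k−1) = 9·(3·7^k + 2^k) − 14·(3·7^{k−1} + 2^{k−1}) = 3·(9·7 − 14)7^{k−1} + (9·2 − 14)2^{k−1} = 147·7^{k−1} + 4·2^{k−1} = 3·7^{k+1} + 2^{k+1}.
So the formula holds for k+1, and by strong induction x(n) = 3·7^n + 2^n for all n ≥ 0.

x(n) = 3·7^n + 2^n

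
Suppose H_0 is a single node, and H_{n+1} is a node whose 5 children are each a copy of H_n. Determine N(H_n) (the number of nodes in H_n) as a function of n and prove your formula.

Claim: N(H_n) = (5^{n+1} − 1)/4.

Base case: N(H_0) = 1, and (5^{0+1} − 1)/4 = 1.
Assume N(H_j) = (5^{j+1} − 1)/4.
Then N(H_{j+1}) = 1 + 5N(H_j) = 1 + 5·(5^{j+1} − 1)/4 = 1 + (5^{j+2} − 5)/4 = (4 + 5^{j+2} − 5)/4 = (5^{j+2} − 1)/4.
This completes the inductive step, so N(H_n) = (5^{n+1} − 1)/4 for all n ≥ 0.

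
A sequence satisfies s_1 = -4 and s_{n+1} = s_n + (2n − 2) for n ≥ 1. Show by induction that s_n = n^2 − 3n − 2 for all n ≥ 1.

Base case: s_1 = -4, and 1^2 − 3·1 − 2 = -4.
Assume s_k = k^2 − 3k − 2.
Then s_{k+1} = s_k + (2k − 2) = (k^2 − 3k − 2) + (2k − 2) = k^2 − k − 4,
and (k+1)^2 − 3·(k+1) − 2 = k^2 − k − 4.
By induction, s_n = n^2 − 3n − 2 for all n ≥ 1.

s_n = n^2 − 3n − 2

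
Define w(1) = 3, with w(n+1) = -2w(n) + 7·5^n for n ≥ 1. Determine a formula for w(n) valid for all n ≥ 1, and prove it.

Claim: w(n) = (-2)^n + 5^n.

Base case: w(1) = 3, and (-2)^1 + 5^1 = -2 + 5 = 3.
Assume w(k) = (-2)^k + 5^k for some k ≥ 1.
Then w(k+1) = -2w(k) + 7·5^k = -2·((-2)^k + 5^k) + 7·5^k = (-2)^{k+1} − 2·5^k + 7·5^k = (-2)^{k+1} + 5·5^k = (-2)^{k+1} + 5^{k+1}.
By induction, w(n) = (-2)^n + 5^n for all n ≥ 1.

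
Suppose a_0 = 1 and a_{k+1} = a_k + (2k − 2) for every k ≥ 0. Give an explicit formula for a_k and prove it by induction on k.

Claim: a_k = k^2 − 3k + 1.

Base case: a_0 = 1, and 0^2 − 3·0 + 1 = 1.
Assume a_m = m^2 − 3m + 1.
Then a_{m+1} = a_m + (2m − 2) = (m^2 − 3m + 1) + (2m − 2) = m^2 − m − 1,
and (m+1)^2 − 3·(m+1) + 1 = m^2 − m − 1.
By induction, a_k = k^2 − 3k + 1 for all k ≥ 0.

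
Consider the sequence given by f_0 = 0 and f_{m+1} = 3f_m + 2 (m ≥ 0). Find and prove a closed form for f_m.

Claim: f_m = 3^m − 1.

Base case: f_0 = 0, and 3^0 − 1 = 1 − 1 = 0.
Assume f_r = 3^r − 1 for some r ≥ 0.
Then f_{r+1} = 3f_r + 2 = 3·(3^r − 1) + 2 = 3^{r+1} − 3 + 2 = 3^{r+1} − 1.
Hence f_m = 3^m − 1 for every m ≥ 0, by induction.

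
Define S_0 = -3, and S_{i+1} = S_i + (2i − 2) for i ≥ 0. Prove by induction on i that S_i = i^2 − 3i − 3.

Base case: S_0 = -3, and 0^2 − 3·0 − 3 = -3.
Assume S_r = r^2 − 3r − 3.
Then S_{r+1} = S_r + (2r − 2) = (r^2 − 3r − 3) + (2r − 2) = r^2 − r − 5,
and (r+1)^2 − 3·(r+1) − 3 = r^2 − r − 5.
This completes the inductive step, so S_i = i^2 − 3i − 3 for all i ≥ 0.

S_i = i^2 − 3i − 3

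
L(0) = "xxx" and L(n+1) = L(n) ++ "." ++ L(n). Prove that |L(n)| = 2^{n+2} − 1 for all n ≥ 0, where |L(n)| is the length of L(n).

Base case: |L(0)| = 3, and 2^{0+2} − 1 = 3.
Assume |L(k)| = 2^{k+2} − 1.
Then |L(k+1)| = |L(k)| + 1 + |L(k)| = 2|L(k)| + 1 = 2(2^{k+2} − 1) + 1 = 2^{k+3} − 2 + 1 = 2^{k+3} − 1.
This completes the inductive step, so |L(n)| = 2^{n+2} − 1 for all n ≥ 0.

|L(n)| = 2^{n+2} − 1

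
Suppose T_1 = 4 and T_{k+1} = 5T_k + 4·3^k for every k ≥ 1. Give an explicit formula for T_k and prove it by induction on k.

Claim: T_k = 2·5^k − 2·3^k.

Base case: T_1 = 4, and 2·5^1 − 2·3^1 = 10 − 6 = 4.
Assume T_r = 2·5^r − 2·3^r for some r ≥ 1.
Then T_{r+1} = 5T_r + 4·3^r = 5·(2·5^r − 2·3^r) + 4·3^r = 2·5^{r+1} − 10·3^r + 4·3^r = 2·5^{r+1} − 6·3^r = 2·5^{r+1} − 2·3^{r+1}.
So the formula holds for r+1, and by induction T_k = 2·5^k − 2·3^k for all k ≥ 1.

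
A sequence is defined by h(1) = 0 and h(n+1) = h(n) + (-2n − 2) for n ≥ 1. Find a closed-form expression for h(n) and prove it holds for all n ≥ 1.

Claim: h(n) = -n^2 − n + 2.

Base case: h(1) = 0, and -1^2 − 1 + 2 = 0.
Assume h(m) = -m^2 − m + 2.
Then h(m+1) = h(m) + (-2m − 2) = (-m^2 − m + 2) + (-2m − 2) = -m^2 − 3m,
and -(m+1)^2 − (m+1) + 2 = -m^2 − 3m.
This completes the inductive step, so h(n) = -n^2 − n + 2 for all n ≥ 1.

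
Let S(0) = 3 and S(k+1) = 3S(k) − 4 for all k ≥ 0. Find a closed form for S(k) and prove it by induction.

Claim: S(k) = 3^k + 2.

Base case: S(0) = 3, and 3^0 + 2 = 1 + 2 = 3.
Assume S(j) = 3^j + 2 for some j ≥ 0.
Then S(j+1) = 3S(j) − 4 = 3·(3^j + 2) − 4 = 3^{j+1} + 6 − 4 = 3^{j+1} + 2.
Hence S(k) = 3^k + 2 for every k ≥ 0, by induction.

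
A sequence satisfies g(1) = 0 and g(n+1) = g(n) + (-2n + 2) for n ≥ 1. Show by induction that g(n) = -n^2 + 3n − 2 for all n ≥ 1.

Base case: g(1) = 0, and -1^2 + 3·1 − 2 = 0.
Assume g(r) = -r^2 + 3r − 2.
Then g(r+1) = g(r) + (-2r + 2) = (-r^2 + 3r − 2) + (-2r + 2) = -r^2 + r,
and -(r+1)^2 + 3·(r+1) − 2 = -r^2 + r.
This completes the inductive step, so g(n) = -n^2 + 3n − 2 for all n ≥ 1.

g(n) = -n^2 + 3n − 2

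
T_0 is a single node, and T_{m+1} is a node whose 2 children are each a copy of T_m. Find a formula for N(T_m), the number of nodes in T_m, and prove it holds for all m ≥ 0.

Claim: N(T_m) = 2^{m+1} − 1.

Base case: N(T_0) = 1, and 2^{0+1} − 1 = 1.
Assume N(T_r) = 2^{r+1} − 1.
Then N(T_{r+1}) = 1 + 2N(T_r) = 1 + 2(2^{r+1} − 1) = 2^{r+2} − 2 + 1 = 2^{r+2} − 1.
This completes the inductive step, so N(T_m) = 2^{m+1} − 1 for all m ≥ 0.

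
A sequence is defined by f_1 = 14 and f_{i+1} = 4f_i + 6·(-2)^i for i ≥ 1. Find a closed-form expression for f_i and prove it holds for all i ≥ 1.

Claim: f_i = 3·4^i − (-2)^i.

Base case: f_1 = 14, and 3·4^1 − (-2)^1 = 12 + 2 = 14.
Assume f_r = 3·4^r − (-2)^r for some r ≥ 1.
Then f_{r+1} = 4f_r + 6·(-2)^r = 4·(3·4^r − (-2)^r) + 6·(-2)^r = 3·4^{r+1} − 4·(-2)^r + 6·(-2)^r = 3·4^{r+1} + 2·(-2)^r = 3·4^{r+1} − (-2)^{r+1}.
By induction, f_i = 3·4^i − (-2)^i for all i ≥ 1.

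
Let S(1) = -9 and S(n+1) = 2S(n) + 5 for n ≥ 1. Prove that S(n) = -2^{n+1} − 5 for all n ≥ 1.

Base case: S(1) = -9, and -2^{1+1} − 5 = -4 − 5 = -9.
Assume S(m) = -2^{m+1} − 5 for some m ≥ 1.
Then S(m+1) = 2S(m) + 5 = 2·(-2^{m+1} − 5) + 5 = -2^{m+2} − 10 + 5 = -2^{m+2} − 5.
By induction, S(n) = -2^{n+1} − 5 for all n ≥ 1.

S(n) = -2^{n+1} − 5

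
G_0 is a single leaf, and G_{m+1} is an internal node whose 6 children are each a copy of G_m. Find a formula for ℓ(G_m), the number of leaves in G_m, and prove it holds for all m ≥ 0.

Claim: ℓ(G_m) = 6^m.

Base case: ℓ(G_0) = 1, and 6^0 = 1.
Assume ℓ(G_k) = 6^k.
Then ℓ(G_{k+1}) = 6·ℓ(G_k) = 6·6^k = 6^{k+1}.
By induction, ℓ(G_m) = 6^m for all m ≥ 0.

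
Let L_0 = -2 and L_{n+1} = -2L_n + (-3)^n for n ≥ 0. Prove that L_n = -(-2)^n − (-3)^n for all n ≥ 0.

Base case: L_0 = -2, and -(-2)^0 − (-3)^0 = -1 − 1 = -2.
Assume L_k = -(-2)^k − (-3)^k for some k ≥ 0.
Then L_{k+1} = -2L_k + (-3)^k = -2·(-(-2)^k − (-3)^k) + (-3)^k = -(-2)^{k+1} + 2·(-3)^k + (-3)^k = -(-2)^{k+1} + 3·(-3)^k = -(-2)^{k+1} − (-3)^{k+1}.
By induction, L_n = -(-2)^n − (-3)^n for all n ≥ 0.

L_n = -(-2)^n − (-3)^n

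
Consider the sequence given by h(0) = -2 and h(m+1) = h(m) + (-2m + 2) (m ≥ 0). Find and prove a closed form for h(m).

Claim: h(m) = -m^2 + 3m − 2.

Base case: h(0) = -2, and -0^2 + 3·0 − 2 = -2.
Assume h(r) = -r^2 + 3r − 2.
Then h(r+1) = h(r) + (-2r + 2) = (-r^2 + 3r − 2) + (-2r + 2) = -r^2 + r,
and -(r+1)^2 + 3·(r+1) − 2 = -r^2 + r.
This completes the inductive step, so h(m) = -m^2 + 3m − 2 for all m ≥ 0.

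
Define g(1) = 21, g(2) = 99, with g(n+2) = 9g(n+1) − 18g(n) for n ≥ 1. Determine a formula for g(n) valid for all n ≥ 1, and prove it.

Claim: g(n) = 3·3^n + 2·6^n.

Base cases: g(1) = 21 and 3·3^1 + 2·6^1 = 21; g(2) = 99 and 3·3^2 + 2·6^2 = 99.
Assume g(i) = 3·3^i + 2·6^i for all 1 ≤ i ≤ j, where j ≥ 2.
Then g(j+1) = 9g(j) − 18g(j−1) = 9·(3·3^j + 2·6^j) − 18·(3·3^{j−1} + 2·6^{j−1}) = 3·(9·3 − 18)3^{j−1} + 2·(9·6 − 18)6^{j−1} = 27·3^{j−1} + 72·6^{j−1} = 3·3^{j+1} + 2·6^{j+1}.
So the formula holds for j+1, and by strong induction g(n) = 3·3^n + 2·6^n for all n ≥ 1.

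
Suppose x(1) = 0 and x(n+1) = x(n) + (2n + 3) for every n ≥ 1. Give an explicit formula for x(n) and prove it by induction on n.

Claim: x(n) = n^2 + 2n − 3.

Base case: x(1) = 0, and 1^2 + 2·1 − 3 = 0.
Assume x(r) = r^2 + 2r − 3.
Then x(r+1) = x(r) + (2r + 3) = (r^2 + 2r − 3) + (2r + 3) = r^2 + 4r,
and (r+1)^2 + 2·(r+1) − 3 = r^2 + 4r.
Hence x(n) = n^2 + 2n − 3 for every n ≥ 1, by induction.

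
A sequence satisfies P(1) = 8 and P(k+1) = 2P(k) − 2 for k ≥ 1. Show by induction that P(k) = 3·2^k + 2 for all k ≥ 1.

Base case: P(1) = 8, and 3·2^1 + 2 = 6 + 2 = 8.
Assume P(m) = 3·2^m + 2 for some m ≥ 1.
Then P(m+1) = 2P(m) − 2 = 2·(3·2^m + 2) − 2 = 6·2^m + 4 − 2 = 3·2^{m+1} + 2.
Hence P(k) = 3·2^k + 2 for every k ≥ 1, by induction.

P(k) = 3·2^k + 2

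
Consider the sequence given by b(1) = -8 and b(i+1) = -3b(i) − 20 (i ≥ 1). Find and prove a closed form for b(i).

Claim: b(i) = (-3)^i − 5.

Base case: b(1) = -8, and (-3)^1 − 5 = -3 − 5 = -8.
Assume b(k) = (-3)^k − 5 for some k ≥ 1.
Then b(k+1) = -3b(k) − 20 = -3·((-3)^k − 5) − 20 = -3·(-3)^k + 15 − 20 = (-3)^{k+1} − 5.
Hence b(i) = (-3)^i − 5 for every i ≥ 1, by induction.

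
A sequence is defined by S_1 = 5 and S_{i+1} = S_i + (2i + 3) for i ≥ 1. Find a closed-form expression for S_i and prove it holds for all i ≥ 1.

Claim: S_i = i^2 + 2i + 2.

Base case: S_1 = 5, and 1^2 + 2·1 + 2 = 5.
Assume S_k = k^2 + 2k + 2.
Then S_{k+1} = S_k + (2k + 3) = (k^2 + 2k + 2) + (2k + 3) = k^2 + 4k + 5,
and (k+1)^2 + 2·(k+1) + 2 = k^2 + 4k + 5.
This completes the inductive step, so S_i = i^2 + 2i + 2 for all i ≥ 1.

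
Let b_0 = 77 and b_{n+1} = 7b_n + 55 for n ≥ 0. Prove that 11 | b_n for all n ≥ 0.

Base case: b_0 = 77 = 11·7, so 11 | b_0.
Assume 11 | b_k, so b_k = 11t for some integer t.
Then b_{k+1} = 7b_k + 55 = 7·(11t) + 55 = 11(7t + 5), so 11 | b_{k+1}.
By induction, 11 | b_n for all n ≥ 0.

11 | b_n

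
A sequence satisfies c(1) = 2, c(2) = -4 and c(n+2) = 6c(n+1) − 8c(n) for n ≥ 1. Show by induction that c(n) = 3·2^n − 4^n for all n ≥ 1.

Base cases: c(1) = 2 and 3·2^1 − 4^1 = 2; c(2) = -4 and 3·2^2 − 4^2 = -4.
Assume c(j) = 3·2^j − 4^j for all 1 ≤ j ≤ r, where r ≥ 2.
Then c(r+1) = 6c(r) − 8c(r−1) = 6·(3·2^r − 4^r) − 8·(3·2^{r−1} − 4^{r−1}) = 3·(6·2 − 8)2^{r−1} − (6·4 − 8)4^{r−1} = 12·2^{r−1} − 16·4^{r−1} = 3·2^{r+1} − 4^{r+1}.
So the formula holds for r+1, and by strong induction c(n) = 3·2^n − 4^n for all n ≥ 1.

c(n) = 3·2^n − 4^n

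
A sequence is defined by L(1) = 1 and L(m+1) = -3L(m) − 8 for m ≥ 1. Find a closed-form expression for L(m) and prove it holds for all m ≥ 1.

Claim: L(m) = -(-3)^m − 2.

Base case: L(1) = 1, and -(-3)^1 − 2 = 3 − 2 = 1.
Assume L(j) = -(-3)^j − 2 for some j ≥ 1.
Then L(j+1) = -3L(j) − 8 = -3·(-(-3)^j − 2) − 8 = 3·(-3)^j + 6 − 8 = -(-3)^{j+1} − 2.
Hence L(m) = -(-3)^m − 2 for every m ≥ 1, by induction.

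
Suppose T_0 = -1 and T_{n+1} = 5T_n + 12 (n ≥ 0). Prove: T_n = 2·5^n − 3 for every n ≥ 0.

Base case: T_0 = -1, and 2·5^0 − 3 = 2 − 3 = -1.
Assume T_r = 2·5^r − 3 for some r ≥ 0.
Then T_{r+1} = 5T_r + 12 = 5·(2·5^r − 3) + 12 = 10·5^r − 15 + 12 = 2·5^{r+1} − 3.
Hence T_n = 2·5^n − 3 for every n ≥ 0, by induction.

T_n = 2·5^n − 3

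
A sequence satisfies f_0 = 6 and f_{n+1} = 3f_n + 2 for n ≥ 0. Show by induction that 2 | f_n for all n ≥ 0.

Base case: f_0 = 6 = 2·3, so 2 | f_0.
Assume 2 | f_r, so f_r = 2t for some integer t.
Then f_{r+1} = 3f_r + 2 = 3·(2t) + 2 = 2(3t + 1), so 2 | f_{r+1}.
Hence 2 | f_n for every n ≥ 0, by induction.

2 | f_n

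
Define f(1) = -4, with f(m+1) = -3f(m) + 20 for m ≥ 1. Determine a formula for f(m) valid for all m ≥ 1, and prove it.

Claim: f(m) = 3·(-3)^m + 5.

Base case: f(1) = -4, and 3·(-3)^1 + 5 = -9 + 5 = -4.
Assume f(j) = 3·(-3)^j + 5 for some j ≥ 1.
Then f(j+1) = -3f(j) + 20 = -3·(3·(-3)^j + 5) + 20 = -9·(-3)^j − 15 + 20 = 3·(-3)^{j+1} + 5.
Hence f(m) = 3·(-3)^m + 5 for every m ≥ 1, by induction.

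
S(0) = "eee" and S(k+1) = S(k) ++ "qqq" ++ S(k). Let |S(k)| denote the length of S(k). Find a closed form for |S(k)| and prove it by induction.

Claim: |S(k)| = 6·2^k − 3.

Base case: |S(0)| = 3, and 6·2^0 − 3 = 3.
Assume |S(r)| = 6·2^r − 3.
Then |S(r+1)| = |S(r)| + 3 + |S(r)| = 2|S(r)| + 3 = 2(6·2^r − 3) + 3 = 6·2^{r+1} − 6 + 3 = 6·2^{r+1} − 3.
By induction, |S(k)| = 6·2^k − 3 for all k ≥ 0.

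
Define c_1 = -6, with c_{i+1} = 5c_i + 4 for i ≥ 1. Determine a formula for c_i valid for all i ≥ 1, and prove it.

Claim: c_i = -5^i − 1.

Base case: c_1 = -6, and -5^1 − 1 = -5 − 1 = -6.
Assume c_m = -5^m − 1 for some m ≥ 1.
Then c_{m+1} = 5c_m + 4 = 5·(-5^m − 1) + 4 = -5^{m+1} − 5 + 4 = -5^{m+1} − 1.
By induction, c_i = -5^i − 1 for all i ≥ 1.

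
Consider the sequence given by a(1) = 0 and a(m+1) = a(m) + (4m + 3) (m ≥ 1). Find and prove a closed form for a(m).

Claim: a(m) = 2m^2 + m − 3.

Base case: a(1) = 0, and 2·1^2 + 1 − 3 = 0.
Assume a(r) = 2r^2 + r − 3.
Then a(r+1) = a(r) + (4r + 3) = (2r^2 + r − 3) + (4r + 3) = 2r^2 + 5r,
and 2·(r+1)^2 + (r+1) − 3 = 2r^2 + 5r.
Hence a(m) = 2m^2 + m − 3 for every m ≥ 1, by induction.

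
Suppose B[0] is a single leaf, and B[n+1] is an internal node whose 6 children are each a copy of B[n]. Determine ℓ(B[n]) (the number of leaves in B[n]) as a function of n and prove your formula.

Claim: ℓ(B[n]) = 6^n.

Base case: ℓ(B[0]) = 1, and 6^0 = 1.
Assume ℓ(B[m]) = 6^m.
Then ℓ(B[m+1]) = 6·ℓ(B[m]) = 6·6^m = 6^{m+1}.
This completes the inductive step, so ℓ(B[n]) = 6^n for all n ≥ 0.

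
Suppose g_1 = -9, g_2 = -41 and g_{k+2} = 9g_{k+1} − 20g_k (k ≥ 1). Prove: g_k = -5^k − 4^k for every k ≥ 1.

Base cases: g_1 = -9 and -5^1 − 4^1 = -9; g_2 = -41 and -5^2 − 4^2 = -41.
Assume g_i = -5^i − 4^i for all 1 ≤ i ≤ j, where j ≥ 2.
Then g_{j+1} = 9g_j − 20g_{j−1} = 9·(-5^j − 4^j) − 20·(-5^{j−1} − 4^{j−1}) = -(9·5 − 20)5^{j−1} − (9·4 − 20)4^{j−1} = -25·5^{j−1} − 16·4^{j−1} = -5^{j+1} − 4^{j+1}.
Hence g_k = -5^k − 4^k for every k ≥ 1, by strong induction.

g_k = -5^k − 4^k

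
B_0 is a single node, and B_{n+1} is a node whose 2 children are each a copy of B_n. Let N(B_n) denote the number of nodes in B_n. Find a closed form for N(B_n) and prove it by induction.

Claim: N(B_n) = 2^{n+1} − 1.

Base case: N(B_0) = 1, and 2^{0+1} − 1 = 1.
Assume N(B_m) = 2^{m+1} − 1.
Then N(B_{m+1}) = 1 + 2N(B_m) = 1 + 2(2^{m+1} − 1) = 2^{m+2} − 2 + 1 = 2^{m+2} − 1.
Hence N(B_n) = 2^{n+1} − 1 for every n ≥ 0, by induction.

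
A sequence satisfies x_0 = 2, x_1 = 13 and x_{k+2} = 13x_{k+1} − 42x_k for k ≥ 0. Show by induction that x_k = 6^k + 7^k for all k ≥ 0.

Base cases: x_0 = 2 and 6^0 + 7^0 = 2; x_1 = 13 and 6^1 + 7^1 = 13.
Assume x_j = 6^j + 7^j for all 0 ≤ j ≤ r, where r ≥ 1.
Then x_{r+1} = 13x_r − 42x_{r−1} = 13·(6^r + 7^r) − 42·(6^{r−1} + 7^{r−1}) = (13·6 − 42)6^{r−1} + (13·7 − 42)7^{r−1} = 36·6^{r−1} + 49·7^{r−1} = 6^{r+1} + 7^{r+1}.
This completes the inductive step, so x_k = 6^k + 7^k for all k ≥ 0.

x_k = 6^k + 7^k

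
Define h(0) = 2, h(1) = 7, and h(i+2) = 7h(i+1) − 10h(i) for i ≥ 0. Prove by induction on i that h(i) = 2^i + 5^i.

Base cases: h(0) = 2 and 2^0 + 5^0 = 2; h(1) = 7 and 2^1 + 5^1 = 7.
Assume h(j) = 2^j + 5^j for all 0 ≤ j ≤ k, where k ≥ 1.
Then h(k+1) = 7h(k) − 10h(k−1) = 7·(2^k + 5^k) − 10·(2^{k−1} + 5^{k−1}) = (7·2 − 10)2^{k−1} + (7·5 − 10)5^{k−1} = 4·2^{k−1} + 25·5^{k−1} = 2^{k+1} + 5^{k+1}.
By strong induction, h(i) = 2^i + 5^i for all i ≥ 0.

h(i) = 2^i + 5^i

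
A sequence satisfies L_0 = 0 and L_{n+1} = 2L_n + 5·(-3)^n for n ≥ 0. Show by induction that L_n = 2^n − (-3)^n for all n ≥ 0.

Base case: L_0 = 0, and 2^0 − (-3)^0 = 1 − 1 = 0.
Assume L_r = 2^r − (-3)^r for some r ≥ 0.
Then L_{r+1} = 2L_r + 5·(-3)^r = 2·(2^r − (-3)^r) + 5·(-3)^r = 2^{r+1} − 2·(-3)^r + 5·(-3)^r = 2^{r+1} + 3·(-3)^r = 2^{r+1} − (-3)^{r+1}.
Hence L_n = 2^n − (-3)^n for every n ≥ 0, by induction.

L_n = 2^n − (-3)^n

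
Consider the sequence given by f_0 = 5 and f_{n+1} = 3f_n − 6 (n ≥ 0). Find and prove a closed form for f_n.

Claim: f_n = 2·3^n + 3.

Base case: f_0 = 5, and 2·3^0 + 3 = 2 + 3 = 5.
Assume f_r = 2·3^r + 3 for some r ≥ 0.
Then f_{r+1} = 3f_r − 6 = 3·(2·3^r + 3) − 6 = 6·3^r + 9 − 6 = 2·3^{r+1} + 3.
This completes the inductive step, so f_n = 2·3^n + 3 for all n ≥ 0.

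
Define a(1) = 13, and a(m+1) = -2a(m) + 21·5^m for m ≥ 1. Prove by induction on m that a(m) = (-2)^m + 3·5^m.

Base case: a(1) = 13, and (-2)^1 + 3·5^1 = -2 + 15 = 13.
Assume a(r) = (-2)^r + 3·5^r for some r ≥ 1.
Then a(r+1) = -2a(r) + 21·5^r = -2·((-2)^r + 3·5^r) + 21·5^r = (-2)^{r+1} − 6·5^r + 21·5^r = (-2)^{r+1} + 15·5^r = (-2)^{r+1} + 3·5^{r+1}.
By induction, a(m) = (-2)^m + 3·5^m for all m ≥ 1.

a(m) = (-2)^m + 3·5^m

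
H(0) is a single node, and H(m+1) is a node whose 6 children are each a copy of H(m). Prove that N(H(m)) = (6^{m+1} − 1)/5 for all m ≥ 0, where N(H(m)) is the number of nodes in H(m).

Base case: N(H(0)) = 1, and (6^{0+1} − 1)/5 = 1.
Assume N(H(k)) = (6^{k+1} − 1)/5.
Then N(H(k+1)) = 1 + 6N(H(k)) = 1 + 6·(6^{k+1} − 1)/5 = 1 + (6^{k+2} − 6)/5 = (5 + 6^{k+2} − 6)/5 = (6^{k+2} − 1)/5.
This completes the inductive step, so N(H(m)) = (6^{m+1} − 1)/5 for all m ≥ 0.

N(H(m)) = (6^{m+1} − 1)/5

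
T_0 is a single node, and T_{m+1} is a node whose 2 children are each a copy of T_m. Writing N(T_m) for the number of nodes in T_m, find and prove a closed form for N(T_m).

Claim: N(T_m) = 2^{m+1} − 1.

Base case: N(T_0) = 1, and 2^{0+1} − 1 = 1.
Assume N(T_k) = 2^{k+1} − 1.
Then N(T_{k+1}) = 1 + 2N(T_k) = 1 + 2(2^{k+1} − 1) = 2^{k+2} − 2 + 1 = 2^{k+2} − 1.
So the formula holds for k+1, and by induction N(T_m) = 2^{m+1} − 1 for all m ≥ 0.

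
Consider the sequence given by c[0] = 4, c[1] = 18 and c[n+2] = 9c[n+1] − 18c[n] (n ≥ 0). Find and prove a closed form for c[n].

Claim: c[n] = 2·6^n + 2·3^n.

Base cases: c[0] = 4 and 2·6^0 + 2·3^0 = 4; c[1] = 18 and 2·6^1 + 2·3^1 = 18.
Assume c[j] = 2·6^j + 2·3^j for all 0 ≤ j ≤ m, where m ≥ 1.
Then c[m+1] = 9c[m] − 18c[m−1] = 9·(2·6^m + 2·3^m) − 18·(2·6^{m−1} + 2·3^{m−1}) = 2·(9·6 − 18)6^{m−1} + 2·(9·3 − 18)3^{m−1} = 72·6^{m−1} + 18·3^{m−1} = 2·6^{m+1} + 2·3^{m+1}.
Hence c[n] = 2·6^n + 2·3^n for every n ≥ 0, by strong induction.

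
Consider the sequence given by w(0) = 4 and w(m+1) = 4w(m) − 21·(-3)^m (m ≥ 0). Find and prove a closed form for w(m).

Claim: w(m) = 4^m + 3·(-3)^m.

Base case: w(0) = 4, and 4^0 + 3·(-3)^0 = 1 + 3 = 4.
Assume w(r) = 4^r + 3·(-3)^r for some r ≥ 0.
Then w(r+1) = 4w(r) − 21·(-3)^r = 4·(4^r + 3·(-3)^r) − 21·(-3)^r = 4^{r+1} + 12·(-3)^r − 21·(-3)^r = 4^{r+1} − 9·(-3)^r = 4^{r+1} + 3·(-3)^{r+1}.
Hence w(m) = 4^m + 3·(-3)^m for every m ≥ 0, by induction.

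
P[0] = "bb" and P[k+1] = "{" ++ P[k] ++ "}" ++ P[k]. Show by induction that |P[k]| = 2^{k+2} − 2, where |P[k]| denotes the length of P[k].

Base case: |P[0]| = 2, and 2^{0+2} − 2 = 2.
Assume |P[r]| = 2^{r+2} − 2.
Then |P[r+1]| = 1 + |P[r]| + 1 + |P[r]| = 2|P[r]| + 2 = 2(2^{r+2} − 2) + 2 = 2^{r+3} − 4 + 2 = 2^{r+3} − 2.
By induction, |P[k]| = 2^{k+2} − 2 for all k ≥ 0.

|P[k]| = 2^{k+2} − 2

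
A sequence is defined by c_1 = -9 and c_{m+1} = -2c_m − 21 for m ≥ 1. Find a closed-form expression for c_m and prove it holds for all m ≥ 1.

Claim: c_m = (-2)^m − 7.

Base case: c_1 = -9, and (-2)^1 − 7 = -2 − 7 = -9.
Assume c_j = (-2)^j − 7 for some j ≥ 1.
Then c_{j+1} = -2c_j − 21 = -2·((-2)^j − 7) − 21 = -2·(-2)^j + 14 − 21 = (-2)^{j+1} − 7.
Hence c_m = (-2)^m − 7 for every m ≥ 1, by induction.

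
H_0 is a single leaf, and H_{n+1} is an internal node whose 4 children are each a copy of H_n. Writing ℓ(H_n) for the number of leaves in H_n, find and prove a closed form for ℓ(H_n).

Claim: ℓ(H_n) = 4^n.

Base case: ℓ(H_0) = 1, and 4^0 = 1.
Assume ℓ(H_j) = 4^j.
Then ℓ(H_{j+1}) = 4·ℓ(H_j) = 4·4^j = 4^{j+1}.
By induction, ℓ(H_n) = 4^n for all n ≥ 0.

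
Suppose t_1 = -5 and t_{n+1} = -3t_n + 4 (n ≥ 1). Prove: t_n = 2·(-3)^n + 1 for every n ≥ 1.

Base case: t_1 = -5, and 2·(-3)^1 + 1 = -6 + 1 = -5.
Assume t_j = 2·(-3)^j + 1 for some j ≥ 1.
Then t_{j+1} = -3t_j + 4 = -3·(2·(-3)^j + 1) + 4 = -6·(-3)^j − 3 + 4 = 2·(-3)^{j+1} + 1.
So the formula holds for j+1, and by induction t_n = 2·(-3)^n + 1 for all n ≥ 1.

t_n = 2·(-3)^n + 1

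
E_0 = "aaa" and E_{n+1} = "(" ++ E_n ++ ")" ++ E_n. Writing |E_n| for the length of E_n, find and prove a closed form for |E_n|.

Claim: |E_n| = 5·2^n − 2.

Base case: |E_0| = 3, and 5·2^0 − 2 = 3.
Assume |E_r| = 5·2^r − 2.
Then |E_{r+1}| = 1 + |E_r| + 1 + |E_r| = 2|E_r| + 2 = 2(5·2^r − 2) + 2 = 5·2^{r+1} − 4 + 2 = 5·2^{r+1} − 2.
So the formula holds for r+1, and by induction |E_n| = 5·2^n − 2 for all n ≥ 0.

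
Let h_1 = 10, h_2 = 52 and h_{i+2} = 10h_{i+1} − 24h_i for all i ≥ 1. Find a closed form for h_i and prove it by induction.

Claim: h_i = 6^i + 4^i.

Base cases: h_1 = 10 and 6^1 + 4^1 = 10; h_2 = 52 and 6^2 + 4^2 = 52.
Assume h_j = 6^j + 4^j for all 1 ≤ j ≤ m, where m ≥ 2.
Then h_{m+1} = 10h_m − 24h_{m−1} = 10·(6^m + 4^m) − 24·(6^{m−1} + 4^{m−1}) = (10·6 − 24)6^{m−1} + (10·4 − 24)4^{m−1} = 36·6^{m−1} + 16·4^{m−1} = 6^{m+1} + 4^{m+1}.
This completes the inductive step, so h_i = 6^i + 4^i for all i ≥ 1.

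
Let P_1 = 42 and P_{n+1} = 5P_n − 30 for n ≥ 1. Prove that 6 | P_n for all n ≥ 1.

Base case: P_1 = 42 = 6·7, so 6 | P_1.
Assume 6 | P_j, so P_j = 6t for some integer t.
Then P_{j+1} = 5P_j − 30 = 5·(6t) − 30 = 6(5t − 5), so 6 | P_{j+1}.
So the property holds for j+1, and by induction 6 | P_n for all n ≥ 1.

6 | P_n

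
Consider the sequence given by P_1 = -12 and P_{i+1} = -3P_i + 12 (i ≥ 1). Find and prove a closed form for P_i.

Claim: P_i = 5·(-3)^i + 3.

Base case: P_1 = -12, and 5·(-3)^1 + 3 = -15 + 3 = -12.
Assume P_m = 5·(-3)^m + 3 for some m ≥ 1.
Then P_{m+1} = -3P_m + 12 = -3·(5·(-3)^m + 3) + 12 = -15·(-3)^m − 9 + 12 = 5·(-3)^{m+1} + 3.
Hence P_i = 5·(-3)^i + 3 for every i ≥ 1, by induction.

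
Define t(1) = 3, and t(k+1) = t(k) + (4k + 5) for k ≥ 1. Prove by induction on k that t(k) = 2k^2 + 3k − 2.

Base case: t(1) = 3, and 2·1^2 + 3·1 − 2 = 3.
Assume t(r) = 2r^2 + 3r − 2.
Then t(r+1) = t(r) + (4r + 5) = (2r^2 + 3r − 2) + (4r + 5) = 2r^2 + 7r + 3,
and 2·(r+1)^2 + 3·(r+1) − 2 = 2r^2 + 7r + 3.
This completes the inductive step, so t(k) = 2k^2 + 3k − 2 for all k ≥ 1.

t(k) = 2k^2 + 3k − 2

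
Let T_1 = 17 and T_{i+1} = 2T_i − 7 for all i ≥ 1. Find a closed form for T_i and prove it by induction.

Claim: T_i = 5·2^i + 7.

Base case: T_1 = 17, and 5·2^1 + 7 = 10 + 7 = 17.
Assume T_j = 5·2^j + 7 for some j ≥ 1.
Then T_{j+1} = 2T_j − 7 = 2·(5·2^j + 7) − 7 = 10·2^j + 14 − 7 = 5·2^{j+1} + 7.
Hence T_i = 5·2^i + 7 for every i ≥ 1, by induction.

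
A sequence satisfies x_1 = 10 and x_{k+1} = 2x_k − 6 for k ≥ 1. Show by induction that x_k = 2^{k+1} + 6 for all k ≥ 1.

Base case: x_1 = 10, and 2^{1+1} + 6 = 4 + 6 = 10.
Assume x_r = 2^{r+1} + 6 for some r ≥ 1.
Then x_{r+1} = 2x_r − 6 = 2·(2^{r+1} + 6) − 6 = 2^{r+2} + 12 − 6 = 2^{r+2} + 6.
This completes the inductive step, so x_k = 2^{k+1} + 6 for all k ≥ 1.

x_k = 2^{k+1} + 6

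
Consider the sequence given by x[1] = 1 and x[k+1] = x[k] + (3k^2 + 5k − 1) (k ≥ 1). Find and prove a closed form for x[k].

Claim: x[k] = k^3 + k^2 − 3k + 2.

Base case: x[1] = 1, and 1^3 + 1^2 − 3·1 + 2 = 1.
Assume x[j] = j^3 + j^2 − 3j + 2.
Then x[j+1] = x[j] + (3j^2 + 5j − 1) = (j^3 + j^2 − 3j + 2) + (3j^2 + 5j − 1) = j^3 + 4j^2 + 2j + 1,
and (j+1)^3 + (j+1)^2 − 3·(j+1) + 2 = j^3 + 4j^2 + 2j + 1.
By induction, x[k] = k^3 + k^2 − 3k + 2 for all k ≥ 1.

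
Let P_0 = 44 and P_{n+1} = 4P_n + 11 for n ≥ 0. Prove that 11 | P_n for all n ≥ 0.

Base case: P_0 = 44 = 11·4, so 11 | P_0.
Assume 11 | P_r, so P_r = 11t for some integer t.
Then P_{r+1} = 4P_r + 11 = 4·(11t) + 11 = 11(4t + 1), so 11 | P_{r+1}.
Hence 11 | P_n for every n ≥ 0, by induction.

11 | P_n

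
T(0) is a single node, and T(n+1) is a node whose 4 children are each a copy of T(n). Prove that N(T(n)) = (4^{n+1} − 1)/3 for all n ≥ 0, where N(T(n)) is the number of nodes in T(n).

Base case: N(T(0)) = 1, and (4^{0+1} − 1)/3 = 1.
Assume N(T(m)) = (4^{m+1} − 1)/3.
Then N(T(m+1)) = 1 + 4N(T(m)) = 1 + 4·(4^{m+1} − 1)/3 = 1 + (4^{m+2} − 4)/3 = (3 + 4^{m+2} − 4)/3 = (4^{m+2} − 1)/3.
So the formula holds for m+1, and by induction N(T(n)) = (4^{n+1} − 1)/3 for all n ≥ 0.

N(T(n)) = (4^{n+1} − 1)/3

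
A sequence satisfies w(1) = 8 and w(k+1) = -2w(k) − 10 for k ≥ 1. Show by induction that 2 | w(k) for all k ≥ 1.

Base case: w(1) = 8 = 2·4, so 2 | w(1).
Assume 2 | w(r), so w(r) = 2t for some integer t.
Then w(r+1) = -2w(r) − 10 = -2·(2t) − 10 = 2(-2t − 5), so 2 | w(r+1).
Hence 2 | w(k) for every k ≥ 1, by induction.

2 | w(k)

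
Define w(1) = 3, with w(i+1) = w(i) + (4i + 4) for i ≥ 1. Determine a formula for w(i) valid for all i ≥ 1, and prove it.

Claim: w(i) = 2i^2 + 2i − 1.

Base case: w(1) = 3, and 2·1^2 + 2·1 − 1 = 3.
Assume w(j) = 2j^2 + 2j − 1.
Then w(j+1) = w(j) + (4j + 4) = (2j^2 + 2j − 1) + (4j + 4) = 2j^2 + 6j + 3,
and 2·(j+1)^2 + 2·(j+1) − 1 = 2j^2 + 6j + 3.
This completes the inductive step, so w(i) = 2i^2 + 2i − 1 for all i ≥ 1.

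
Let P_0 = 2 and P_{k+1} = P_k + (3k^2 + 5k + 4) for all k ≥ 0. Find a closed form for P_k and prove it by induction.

Claim: P_k = k^3 + k^2 + 2k + 2.

Base case: P_0 = 2, and 0^3 + 0^2 + 2·0 + 2 = 2.
Assume P_r = r^3 + r^2 + 2r + 2.
Then P_{r+1} = P_r + (3r^2 + 5r + 4) = (r^3 + r^2 + 2r + 2) + (3r^2 + 5r + 4) = r^3 + 4r^2 + 7r + 6,
and (r+1)^3 + (r+1)^2 + 2·(r+1) + 2 = r^3 + 4r^2 + 7r + 6.
By induction, P_k = k^3 + k^2 + 2k + 2 for all k ≥ 0.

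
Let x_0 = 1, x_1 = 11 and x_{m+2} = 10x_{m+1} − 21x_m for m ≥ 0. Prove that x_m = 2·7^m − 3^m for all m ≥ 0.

Base cases: x_0 = 1 and 2·7^0 − 3^0 = 1; x_1 = 11 and 2·7^1 − 3^1 = 11.
Assume x_i = 2·7^i − 3^i for all 0 ≤ i ≤ j, where j ≥ 1.
Then x_{j+1} = 10x_j − 21x_{j−1} = 10·(2·7^j − 3^j) − 21·(2·7^{j−1} − 3^{j−1}) = 2·(10·7 − 21)7^{j−1} − (10·3 − 21)3^{j−1} = 98·7^{j−1} − 9·3^{j−1} = 2·7^{j+1} − 3^{j+1}.
Hence x_m = 2·7^m − 3^m for every m ≥ 0, by strong induction.

x_m = 2·7^m − 3^m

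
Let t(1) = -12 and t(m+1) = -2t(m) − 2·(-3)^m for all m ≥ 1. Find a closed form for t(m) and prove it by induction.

Claim: t(m) = 3·(-2)^m + 2·(-3)^m.

Base case: t(1) = -12, and 3·(-2)^1 + 2·(-3)^1 = -6 − 6 = -12.
Assume t(r) = 3·(-2)^r + 2·(-3)^r for some r ≥ 1.
Then t(r+1) = -2t(r) − 2·(-3)^r = -2·(3·(-2)^r + 2·(-3)^r) − 2·(-3)^r = 3·(-2)^{r+1} − 4·(-3)^r − 2·(-3)^r = 3·(-2)^{r+1} − 6·(-3)^r = 3·(-2)^{r+1} + 2·(-3)^{r+1}.
Hence t(m) = 3·(-2)^m + 2·(-3)^m for every m ≥ 1, by induction.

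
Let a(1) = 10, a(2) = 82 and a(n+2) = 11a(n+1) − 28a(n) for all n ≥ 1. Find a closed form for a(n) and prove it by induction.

Claim: a(n) = 2·7^n − 4^n.

Base cases: a(1) = 10 and 2·7^1 − 4^1 = 10; a(2) = 82 and 2·7^2 − 4^2 = 82.
Assume a(j) = 2·7^j − 4^j for all 1 ≤ j ≤ m, where m ≥ 2.
Then a(m+1) = 11a(m) − 28a(m−1) = 11·(2·7^m − 4^m) − 28·(2·7^{m−1} − 4^{m−1}) = 2·(11·7 − 28)7^{m−1} − (11·4 − 28)4^{m−1} = 98·7^{m−1} − 16·4^{m−1} = 2·7^{m+1} − 4^{m+1}.
Hence a(n) = 2·7^n − 4^n for every n ≥ 1, by strong induction.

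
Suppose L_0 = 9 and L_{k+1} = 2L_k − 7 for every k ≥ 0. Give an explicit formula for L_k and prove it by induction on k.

Claim: L_k = 2^{k+1} + 7.

Base case: L_0 = 9, and 2^{0+1} + 7 = 2 + 7 = 9.
Assume L_j = 2^{j+1} + 7 for some j ≥ 0.
Then L_{j+1} = 2L_j − 7 = 2·(2^{j+1} + 7) − 7 = 2^{j+2} + 14 − 7 = 2^{j+2} + 7.
This completes the inductive step, so L_k = 2^{k+1} + 7 for all k ≥ 0.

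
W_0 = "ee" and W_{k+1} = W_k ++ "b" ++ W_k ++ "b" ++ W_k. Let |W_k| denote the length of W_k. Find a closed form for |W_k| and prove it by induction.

Claim: |W_k| = 3^{k+1} − 1.

Base case: |W_0| = 2, and 3^{0+1} − 1 = 2.
Assume |W_m| = 3^{m+1} − 1.
Then |W_{m+1}| = 3|W_m| + 2 = 3(3^{m+1} − 1) + 2 = 3^{m+2} − 3 + 2 = 3^{m+2} − 1.
By induction, |W_k| = 3^{k+1} − 1 for all k ≥ 0.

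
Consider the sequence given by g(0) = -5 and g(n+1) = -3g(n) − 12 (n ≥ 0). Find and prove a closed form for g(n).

Claim: g(n) = -2·(-3)^n − 3.

Base case: g(0) = -5, and -2·(-3)^0 − 3 = -2 − 3 = -5.
Assume g(m) = -2·(-3)^m − 3 for some m ≥ 0.
Then g(m+1) = -3g(m) − 12 = -3·(-2·(-3)^m − 3) − 12 = 6·(-3)^m + 9 − 12 = -2·(-3)^{m+1} − 3.
So the formula holds for m+1, and by induction g(n) = -2·(-3)^n − 3 for all n ≥ 0.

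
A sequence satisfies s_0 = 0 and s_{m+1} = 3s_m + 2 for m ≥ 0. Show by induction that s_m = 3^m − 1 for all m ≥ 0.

Base case: s_0 = 0, and 3^0 − 1 = 1 − 1 = 0.
Assume s_r = 3^r − 1 for some r ≥ 0.
Then s_{r+1} = 3s_r + 2 = 3·(3^r − 1) + 2 = 3^{r+1} − 3 + 2 = 3^{r+1} − 1.
This completes the inductive step, so s_m = 3^m − 1 for all m ≥ 0.

s_m = 3^m − 1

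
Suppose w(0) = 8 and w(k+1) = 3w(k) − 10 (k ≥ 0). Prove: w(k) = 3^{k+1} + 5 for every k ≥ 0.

Base case: w(0) = 8, and 3^{0+1} + 5 = 3 + 5 = 8.
Assume w(j) = 3^{j+1} + 5 for some j ≥ 0.
Then w(j+1) = 3w(j) − 10 = 3·(3^{j+1} + 5) − 10 = 3^{j+2} + 15 − 10 = 3^{j+2} + 5.
This completes the inductive step, so w(k) = 3^{k+1} + 5 for all k ≥ 0.

w(k) = 3^{k+1} + 5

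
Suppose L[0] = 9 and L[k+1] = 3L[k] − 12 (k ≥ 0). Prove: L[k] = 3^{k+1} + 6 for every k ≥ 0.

Base case: L[0] = 9, and 3^{0+1} + 6 = 3 + 6 = 9.
Assume L[j] = 3^{j+1} + 6 for some j ≥ 0.
Then L[j+1] = 3L[j] − 12 = 3·(3^{j+1} + 6) − 12 = 3^{j+2} + 18 − 12 = 3^{j+2} + 6.
By induction, L[k] = 3^{k+1} + 6 for all k ≥ 0.

L[k] = 3^{k+1} + 6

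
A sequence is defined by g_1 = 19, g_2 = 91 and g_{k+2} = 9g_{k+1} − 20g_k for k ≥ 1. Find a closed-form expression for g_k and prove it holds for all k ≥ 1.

Claim: g_k = 3·5^k + 4^k.

Base cases: g_1 = 19 and 3·5^1 + 4^1 = 19; g_2 = 91 and 3·5^2 + 4^2 = 91.
Assume g_i = 3·5^i + 4^i for all 1 ≤ i ≤ j, where j ≥ 2.
Then g_{j+1} = 9g_j − 20g_{j−1} = 9·(3·5^j + 4^j) − 20·(3·5^{j−1} + 4^{j−1}) = 3·(9·5 − 20)5^{j−1} + (9·4 − 20)4^{j−1} = 75·5^{j−1} + 16·4^{j−1} = 3·5^{j+1} + 4^{j+1}.
By strong induction, g_k = 3·5^k + 4^k for all k ≥ 1.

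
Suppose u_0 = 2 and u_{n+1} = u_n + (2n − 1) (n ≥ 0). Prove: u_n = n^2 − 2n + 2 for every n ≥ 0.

Base case: u_0 = 2, and 0^2 − 2·0 + 2 = 2.
Assume u_j = j^2 − 2j + 2.
Then u_{j+1} = u_j + (2j − 1) = (j^2 − 2j + 2) + (2j − 1) = j^2 + 1,
and (j+1)^2 − 2·(j+1) + 2 = j^2 + 1.
By induction, u_n = n^2 − 2n + 2 for all n ≥ 0.

u_n = n^2 − 2n + 2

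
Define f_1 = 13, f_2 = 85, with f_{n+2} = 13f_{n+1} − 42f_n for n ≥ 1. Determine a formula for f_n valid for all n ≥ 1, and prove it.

Claim: f_n = 6^n + 7^n.

Base cases: f_1 = 13 and 6^1 + 7^1 = 13; f_2 = 85 and 6^2 + 7^2 = 85.
Assume f_i = 6^i + 7^i for all 1 ≤ i ≤ j, where j ≥ 2.
Then f_{j+1} = 13f_j − 42f_{j−1} = 13·(6^j + 7^j) − 42·(6^{j−1} + 7^{j−1}) = (13·6 − 42)6^{j−1} + (13·7 − 42)7^{j−1} = 36·6^{j−1} + 49·7^{j−1} = 6^{j+1} + 7^{j+1}.
This completes the inductive step, so f_n = 6^n + 7^n for all n ≥ 1.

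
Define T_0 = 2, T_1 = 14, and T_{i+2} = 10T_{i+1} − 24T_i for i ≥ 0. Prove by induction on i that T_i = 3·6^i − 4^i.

Base cases: T_0 = 2 and 3·6^0 − 4^0 = 2; T_1 = 14 and 3·6^1 − 4^1 = 14.
Assume T_j = 3·6^j − 4^j for all 0 ≤ j ≤ k, where k ≥ 1.
Then T_{k+1} = 10T_k − 24T_{k−1} = 10·(3·6^k − 4^k) − 24·(3·6^{k−1} − 4^{k−1}) = 3·(10·6 − 24)6^{k−1} − (10·4 − 24)4^{k−1} = 108·6^{k−1} − 16·4^{k−1} = 3·6^{k+1} − 4^{k+1}.
So the formula holds for k+1, and by strong induction T_i = 3·6^i − 4^i for all i ≥ 0.

T_i = 3·6^i − 4^i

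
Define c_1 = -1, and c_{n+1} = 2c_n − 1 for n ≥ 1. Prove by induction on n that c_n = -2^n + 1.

Base case: c_1 = -1, and -2^1 + 1 = -2 + 1 = -1.
Assume c_m = -2^m + 1 for some m ≥ 1.
Then c_{m+1} = 2c_m − 1 = 2·(-2^m + 1) − 1 = -2^{m+1} + 2 − 1 = -2^{m+1} + 1.
Hence c_n = -2^n + 1 for every n ≥ 1, by induction.

c_n = -2^n + 1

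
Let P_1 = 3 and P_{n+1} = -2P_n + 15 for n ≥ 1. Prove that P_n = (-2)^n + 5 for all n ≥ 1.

Base case: P_1 = 3, and (-2)^1 + 5 = -2 + 5 = 3.
Assume P_r = (-2)^r + 5 for some r ≥ 1.
Then P_{r+1} = -2P_r + 15 = -2·((-2)^r + 5) + 15 = -2·(-2)^r − 10 + 15 = (-2)^{r+1} + 5.
This completes the inductive step, so P_n = (-2)^n + 5 for all n ≥ 1.

P_n = (-2)^n + 5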